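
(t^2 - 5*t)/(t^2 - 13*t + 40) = t/(t - 8)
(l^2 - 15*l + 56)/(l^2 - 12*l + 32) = (l - 7)/(l - 4)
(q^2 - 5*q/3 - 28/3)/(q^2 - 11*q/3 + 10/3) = (3*q^2 - 5*q - 28)/(3*q^2 - 11*q + 10)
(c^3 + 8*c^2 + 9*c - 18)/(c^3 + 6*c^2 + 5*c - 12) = (c + 6)/(c + 4)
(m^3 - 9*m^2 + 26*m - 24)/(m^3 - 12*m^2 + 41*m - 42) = (m - 4)/(m - 7)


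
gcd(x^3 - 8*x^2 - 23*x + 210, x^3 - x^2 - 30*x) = x^2 - x - 30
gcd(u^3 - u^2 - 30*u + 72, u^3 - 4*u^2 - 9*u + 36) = u^2 - 7*u + 12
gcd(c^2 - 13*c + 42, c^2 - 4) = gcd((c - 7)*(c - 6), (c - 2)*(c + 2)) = 1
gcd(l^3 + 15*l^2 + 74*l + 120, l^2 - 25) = l + 5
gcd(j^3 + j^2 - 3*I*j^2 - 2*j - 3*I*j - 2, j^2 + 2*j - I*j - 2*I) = j - I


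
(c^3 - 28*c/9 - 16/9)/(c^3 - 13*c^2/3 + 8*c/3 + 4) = (c + 4/3)/(c - 3)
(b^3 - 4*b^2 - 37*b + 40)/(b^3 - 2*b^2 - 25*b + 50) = (b^2 - 9*b + 8)/(b^2 - 7*b + 10)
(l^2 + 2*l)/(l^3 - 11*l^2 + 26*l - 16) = l*(l + 2)/(l^3 - 11*l^2 + 26*l - 16)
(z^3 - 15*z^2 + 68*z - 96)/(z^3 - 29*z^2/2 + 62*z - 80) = 2*(z - 3)/(2*z - 5)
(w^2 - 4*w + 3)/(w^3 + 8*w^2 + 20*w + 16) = (w^2 - 4*w + 3)/(w^3 + 8*w^2 + 20*w + 16)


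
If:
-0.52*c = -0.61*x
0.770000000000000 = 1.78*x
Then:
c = 0.51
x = 0.43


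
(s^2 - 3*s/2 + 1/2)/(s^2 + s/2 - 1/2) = (s - 1)/(s + 1)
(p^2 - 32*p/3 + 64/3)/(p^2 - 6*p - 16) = (p - 8/3)/(p + 2)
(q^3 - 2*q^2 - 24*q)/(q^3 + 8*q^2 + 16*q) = (q - 6)/(q + 4)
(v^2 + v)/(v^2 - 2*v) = (v + 1)/(v - 2)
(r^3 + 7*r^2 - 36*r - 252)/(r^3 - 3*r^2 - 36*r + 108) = (r + 7)/(r - 3)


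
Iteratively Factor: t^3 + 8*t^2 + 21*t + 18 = (t + 3)*(t^2 + 5*t + 6) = (t + 2)*(t + 3)*(t + 3)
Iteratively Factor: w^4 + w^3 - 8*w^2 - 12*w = (w + 2)*(w^3 - w^2 - 6*w) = (w + 2)^2*(w^2 - 3*w) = (w - 3)*(w + 2)^2*(w)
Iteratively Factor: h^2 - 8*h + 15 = (h - 3)*(h - 5)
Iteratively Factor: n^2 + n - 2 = (n + 2)*(n - 1)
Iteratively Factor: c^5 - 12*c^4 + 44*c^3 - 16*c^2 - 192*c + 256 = (c + 2)*(c^4 - 14*c^3 + 72*c^2 - 160*c + 128) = (c - 4)*(c + 2)*(c^3 - 10*c^2 + 32*c - 32) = (c - 4)*(c - 2)*(c + 2)*(c^2 - 8*c + 16) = (c - 4)^2*(c - 2)*(c + 2)*(c - 4)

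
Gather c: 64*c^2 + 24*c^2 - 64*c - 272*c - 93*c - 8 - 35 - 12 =88*c^2 - 429*c - 55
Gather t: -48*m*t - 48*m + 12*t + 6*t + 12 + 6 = -48*m + t*(18 - 48*m) + 18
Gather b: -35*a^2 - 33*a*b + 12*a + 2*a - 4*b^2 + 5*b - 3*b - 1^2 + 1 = -35*a^2 + 14*a - 4*b^2 + b*(2 - 33*a)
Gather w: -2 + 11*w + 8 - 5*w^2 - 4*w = -5*w^2 + 7*w + 6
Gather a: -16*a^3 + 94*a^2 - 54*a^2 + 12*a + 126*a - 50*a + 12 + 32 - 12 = -16*a^3 + 40*a^2 + 88*a + 32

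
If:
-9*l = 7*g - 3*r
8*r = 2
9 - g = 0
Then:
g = 9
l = -83/12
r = 1/4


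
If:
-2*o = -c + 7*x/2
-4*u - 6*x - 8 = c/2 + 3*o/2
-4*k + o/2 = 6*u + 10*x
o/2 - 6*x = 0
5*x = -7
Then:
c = -77/2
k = -2467/160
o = -84/5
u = 897/80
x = -7/5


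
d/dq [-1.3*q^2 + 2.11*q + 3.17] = 2.11 - 2.6*q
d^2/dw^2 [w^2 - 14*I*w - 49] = 2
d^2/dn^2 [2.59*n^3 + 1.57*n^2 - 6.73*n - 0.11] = 15.54*n + 3.14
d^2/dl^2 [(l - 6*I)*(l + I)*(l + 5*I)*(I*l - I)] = I*(12*l^2 - 6*l + 62)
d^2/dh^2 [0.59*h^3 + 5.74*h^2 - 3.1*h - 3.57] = 3.54*h + 11.48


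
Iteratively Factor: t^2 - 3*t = (t)*(t - 3)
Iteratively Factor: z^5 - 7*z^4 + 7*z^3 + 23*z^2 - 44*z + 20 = (z - 5)*(z^4 - 2*z^3 - 3*z^2 + 8*z - 4) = (z - 5)*(z - 1)*(z^3 - z^2 - 4*z + 4) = (z - 5)*(z - 1)*(z + 2)*(z^2 - 3*z + 2) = (z - 5)*(z - 1)^2*(z + 2)*(z - 2)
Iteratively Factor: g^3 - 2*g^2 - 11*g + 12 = (g - 1)*(g^2 - g - 12) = (g - 1)*(g + 3)*(g - 4)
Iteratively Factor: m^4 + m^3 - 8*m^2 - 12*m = (m)*(m^3 + m^2 - 8*m - 12) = m*(m + 2)*(m^2 - m - 6) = m*(m + 2)^2*(m - 3)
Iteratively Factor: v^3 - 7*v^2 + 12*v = (v)*(v^2 - 7*v + 12) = v*(v - 4)*(v - 3)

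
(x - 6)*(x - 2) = x^2 - 8*x + 12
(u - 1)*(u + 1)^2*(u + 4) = u^4 + 5*u^3 + 3*u^2 - 5*u - 4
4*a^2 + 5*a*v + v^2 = (a + v)*(4*a + v)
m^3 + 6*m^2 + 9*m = m*(m + 3)^2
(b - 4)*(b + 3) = b^2 - b - 12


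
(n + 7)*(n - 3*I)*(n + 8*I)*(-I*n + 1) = -I*n^4 + 6*n^3 - 7*I*n^3 + 42*n^2 - 19*I*n^2 + 24*n - 133*I*n + 168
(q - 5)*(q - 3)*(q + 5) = q^3 - 3*q^2 - 25*q + 75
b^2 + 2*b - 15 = (b - 3)*(b + 5)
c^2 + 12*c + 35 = (c + 5)*(c + 7)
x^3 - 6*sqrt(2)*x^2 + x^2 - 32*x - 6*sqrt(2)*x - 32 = (x + 1)*(x - 8*sqrt(2))*(x + 2*sqrt(2))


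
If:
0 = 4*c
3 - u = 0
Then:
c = 0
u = 3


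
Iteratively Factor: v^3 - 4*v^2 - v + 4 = (v - 4)*(v^2 - 1) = (v - 4)*(v - 1)*(v + 1)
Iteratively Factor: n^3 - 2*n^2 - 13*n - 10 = (n + 1)*(n^2 - 3*n - 10) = (n + 1)*(n + 2)*(n - 5)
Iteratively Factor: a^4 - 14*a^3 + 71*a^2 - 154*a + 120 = (a - 5)*(a^3 - 9*a^2 + 26*a - 24) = (a - 5)*(a - 3)*(a^2 - 6*a + 8) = (a - 5)*(a - 3)*(a - 2)*(a - 4)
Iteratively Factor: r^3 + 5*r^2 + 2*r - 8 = (r + 4)*(r^2 + r - 2) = (r + 2)*(r + 4)*(r - 1)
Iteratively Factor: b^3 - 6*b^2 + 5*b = (b - 5)*(b^2 - b) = (b - 5)*(b - 1)*(b)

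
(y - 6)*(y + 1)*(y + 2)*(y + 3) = y^4 - 25*y^2 - 60*y - 36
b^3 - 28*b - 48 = (b - 6)*(b + 2)*(b + 4)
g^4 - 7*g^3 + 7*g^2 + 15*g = g*(g - 5)*(g - 3)*(g + 1)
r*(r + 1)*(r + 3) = r^3 + 4*r^2 + 3*r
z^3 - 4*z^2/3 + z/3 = z*(z - 1)*(z - 1/3)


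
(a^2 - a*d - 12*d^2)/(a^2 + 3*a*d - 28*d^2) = (a + 3*d)/(a + 7*d)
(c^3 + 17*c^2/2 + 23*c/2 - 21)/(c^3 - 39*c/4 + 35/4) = 2*(c + 6)/(2*c - 5)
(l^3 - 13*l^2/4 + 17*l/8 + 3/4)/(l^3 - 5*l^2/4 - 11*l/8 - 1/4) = (2*l - 3)/(2*l + 1)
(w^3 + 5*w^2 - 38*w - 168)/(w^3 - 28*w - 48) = (w + 7)/(w + 2)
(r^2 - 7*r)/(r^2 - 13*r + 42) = r/(r - 6)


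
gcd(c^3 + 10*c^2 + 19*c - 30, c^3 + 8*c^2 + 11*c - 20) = c^2 + 4*c - 5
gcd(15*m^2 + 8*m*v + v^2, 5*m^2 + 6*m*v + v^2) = 5*m + v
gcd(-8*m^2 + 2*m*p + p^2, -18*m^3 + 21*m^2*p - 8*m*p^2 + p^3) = -2*m + p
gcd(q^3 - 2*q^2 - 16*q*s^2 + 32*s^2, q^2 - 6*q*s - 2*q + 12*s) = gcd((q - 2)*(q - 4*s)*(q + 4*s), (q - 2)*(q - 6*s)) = q - 2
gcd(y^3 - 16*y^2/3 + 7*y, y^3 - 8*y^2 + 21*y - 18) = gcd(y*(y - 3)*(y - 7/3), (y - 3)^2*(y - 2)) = y - 3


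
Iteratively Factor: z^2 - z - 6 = (z + 2)*(z - 3)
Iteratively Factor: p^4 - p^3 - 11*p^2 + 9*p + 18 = (p - 3)*(p^3 + 2*p^2 - 5*p - 6) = (p - 3)*(p + 3)*(p^2 - p - 2) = (p - 3)*(p + 1)*(p + 3)*(p - 2)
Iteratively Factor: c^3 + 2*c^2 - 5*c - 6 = (c + 1)*(c^2 + c - 6) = (c - 2)*(c + 1)*(c + 3)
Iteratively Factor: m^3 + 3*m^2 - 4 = (m - 1)*(m^2 + 4*m + 4) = (m - 1)*(m + 2)*(m + 2)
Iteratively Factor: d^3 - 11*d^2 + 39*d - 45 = (d - 3)*(d^2 - 8*d + 15) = (d - 3)^2*(d - 5)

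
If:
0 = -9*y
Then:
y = 0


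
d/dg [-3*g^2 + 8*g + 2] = 8 - 6*g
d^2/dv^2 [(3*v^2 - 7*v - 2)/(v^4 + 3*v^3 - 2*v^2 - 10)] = 2*(9*v^8 - 15*v^7 - 155*v^6 - 237*v^5 + 414*v^4 - 2*v^3 - 1584*v^2 + 240*v + 340)/(v^12 + 9*v^11 + 21*v^10 - 9*v^9 - 72*v^8 - 144*v^7 - 158*v^6 + 360*v^5 + 180*v^4 + 900*v^3 - 600*v^2 - 1000)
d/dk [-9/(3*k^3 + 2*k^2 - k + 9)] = 9*(9*k^2 + 4*k - 1)/(3*k^3 + 2*k^2 - k + 9)^2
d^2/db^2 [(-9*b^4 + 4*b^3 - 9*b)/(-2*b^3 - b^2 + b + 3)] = 2*(35*b^6 + 219*b^5 - 144*b^4 + 227*b^3 + 774*b^2 - 27*b - 27)/(8*b^9 + 12*b^8 - 6*b^7 - 47*b^6 - 33*b^5 + 30*b^4 + 71*b^3 + 18*b^2 - 27*b - 27)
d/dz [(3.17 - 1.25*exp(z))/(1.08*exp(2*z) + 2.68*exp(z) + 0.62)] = (1.35*exp(2*z) - 6.8472*exp(z) - 9.2706)*exp(z)/(1.1664*exp(4*z) + 5.7888*exp(3*z) + 8.5216*exp(2*z) + 3.3232*exp(z) + 0.3844)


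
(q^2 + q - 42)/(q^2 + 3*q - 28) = (q - 6)/(q - 4)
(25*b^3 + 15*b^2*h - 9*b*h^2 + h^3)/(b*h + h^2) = 25*b^2/h - 10*b + h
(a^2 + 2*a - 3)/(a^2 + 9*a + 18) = (a - 1)/(a + 6)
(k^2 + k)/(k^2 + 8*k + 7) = k/(k + 7)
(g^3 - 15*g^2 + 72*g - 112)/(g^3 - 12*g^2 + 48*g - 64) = (g - 7)/(g - 4)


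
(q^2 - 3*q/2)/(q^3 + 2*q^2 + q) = (q - 3/2)/(q^2 + 2*q + 1)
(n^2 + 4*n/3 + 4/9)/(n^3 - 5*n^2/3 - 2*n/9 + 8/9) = (3*n + 2)/(3*n^2 - 7*n + 4)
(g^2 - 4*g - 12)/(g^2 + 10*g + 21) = (g^2 - 4*g - 12)/(g^2 + 10*g + 21)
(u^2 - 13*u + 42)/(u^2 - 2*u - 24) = (u - 7)/(u + 4)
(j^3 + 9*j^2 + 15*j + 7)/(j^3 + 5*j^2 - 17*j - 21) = (j + 1)/(j - 3)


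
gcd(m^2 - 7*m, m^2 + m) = m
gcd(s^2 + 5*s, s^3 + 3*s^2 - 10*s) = s^2 + 5*s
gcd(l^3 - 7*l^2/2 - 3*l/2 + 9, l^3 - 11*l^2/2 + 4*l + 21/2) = l - 3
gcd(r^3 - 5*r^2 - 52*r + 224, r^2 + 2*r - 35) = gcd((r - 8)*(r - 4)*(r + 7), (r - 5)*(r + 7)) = r + 7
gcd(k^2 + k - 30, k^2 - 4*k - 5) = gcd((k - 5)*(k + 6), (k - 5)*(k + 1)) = k - 5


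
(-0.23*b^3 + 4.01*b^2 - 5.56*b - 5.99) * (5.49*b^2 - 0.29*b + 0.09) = -1.2627*b^5 + 22.0816*b^4 - 31.708*b^3 - 30.9118*b^2 + 1.2367*b - 0.5391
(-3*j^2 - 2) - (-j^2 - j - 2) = -2*j^2 + j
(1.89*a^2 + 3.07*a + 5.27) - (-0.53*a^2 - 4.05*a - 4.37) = 2.42*a^2 + 7.12*a + 9.64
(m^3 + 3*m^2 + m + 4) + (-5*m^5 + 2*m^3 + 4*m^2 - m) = -5*m^5 + 3*m^3 + 7*m^2 + 4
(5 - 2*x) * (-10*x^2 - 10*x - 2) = 20*x^3 - 30*x^2 - 46*x - 10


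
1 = 1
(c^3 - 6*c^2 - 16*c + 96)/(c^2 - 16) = c - 6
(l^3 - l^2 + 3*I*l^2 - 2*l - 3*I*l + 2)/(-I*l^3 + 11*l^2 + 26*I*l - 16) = I*(l - 1)/(l + 8*I)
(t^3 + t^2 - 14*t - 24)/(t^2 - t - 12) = t + 2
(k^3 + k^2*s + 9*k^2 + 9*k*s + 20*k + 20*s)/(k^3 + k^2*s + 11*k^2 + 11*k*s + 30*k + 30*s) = (k + 4)/(k + 6)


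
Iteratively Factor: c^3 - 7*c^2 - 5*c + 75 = (c - 5)*(c^2 - 2*c - 15) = (c - 5)^2*(c + 3)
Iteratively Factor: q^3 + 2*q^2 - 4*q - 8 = (q + 2)*(q^2 - 4) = (q - 2)*(q + 2)*(q + 2)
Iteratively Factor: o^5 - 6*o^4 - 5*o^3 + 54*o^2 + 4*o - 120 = (o - 2)*(o^4 - 4*o^3 - 13*o^2 + 28*o + 60) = (o - 2)*(o + 2)*(o^3 - 6*o^2 - o + 30) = (o - 3)*(o - 2)*(o + 2)*(o^2 - 3*o - 10) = (o - 5)*(o - 3)*(o - 2)*(o + 2)*(o + 2)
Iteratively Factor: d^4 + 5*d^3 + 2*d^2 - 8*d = (d + 4)*(d^3 + d^2 - 2*d) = d*(d + 4)*(d^2 + d - 2) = d*(d + 2)*(d + 4)*(d - 1)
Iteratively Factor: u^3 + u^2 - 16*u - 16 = (u - 4)*(u^2 + 5*u + 4) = (u - 4)*(u + 4)*(u + 1)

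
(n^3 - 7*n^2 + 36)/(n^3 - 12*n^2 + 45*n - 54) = (n + 2)/(n - 3)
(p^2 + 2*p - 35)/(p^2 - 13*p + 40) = (p + 7)/(p - 8)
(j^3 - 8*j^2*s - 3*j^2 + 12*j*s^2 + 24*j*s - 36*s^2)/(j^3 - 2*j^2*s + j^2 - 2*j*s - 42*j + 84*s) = (j^2 - 6*j*s - 3*j + 18*s)/(j^2 + j - 42)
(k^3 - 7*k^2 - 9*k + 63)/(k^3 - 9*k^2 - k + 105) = (k - 3)/(k - 5)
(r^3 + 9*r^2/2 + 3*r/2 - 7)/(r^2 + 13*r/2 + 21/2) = (r^2 + r - 2)/(r + 3)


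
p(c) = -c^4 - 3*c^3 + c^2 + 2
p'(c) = -4*c^3 - 9*c^2 + 2*c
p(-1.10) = 5.74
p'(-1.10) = -7.77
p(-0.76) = 3.56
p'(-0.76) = -4.96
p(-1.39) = 8.26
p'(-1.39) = -9.43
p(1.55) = -12.54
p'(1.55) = -33.42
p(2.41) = -67.92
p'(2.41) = -103.44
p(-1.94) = 13.50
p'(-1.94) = -8.55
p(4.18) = -504.92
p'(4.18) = -441.03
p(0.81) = 0.63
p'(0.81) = -6.41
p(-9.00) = -4291.00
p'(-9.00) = 2169.00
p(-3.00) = 11.00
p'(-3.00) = 21.00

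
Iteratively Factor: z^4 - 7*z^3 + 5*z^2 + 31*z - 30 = (z + 2)*(z^3 - 9*z^2 + 23*z - 15) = (z - 5)*(z + 2)*(z^2 - 4*z + 3) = (z - 5)*(z - 3)*(z + 2)*(z - 1)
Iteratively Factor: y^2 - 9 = (y - 3)*(y + 3)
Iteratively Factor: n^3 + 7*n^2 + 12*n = (n + 3)*(n^2 + 4*n) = (n + 3)*(n + 4)*(n)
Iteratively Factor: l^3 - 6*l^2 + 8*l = (l)*(l^2 - 6*l + 8) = l*(l - 4)*(l - 2)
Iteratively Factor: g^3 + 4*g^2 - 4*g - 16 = (g - 2)*(g^2 + 6*g + 8) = (g - 2)*(g + 2)*(g + 4)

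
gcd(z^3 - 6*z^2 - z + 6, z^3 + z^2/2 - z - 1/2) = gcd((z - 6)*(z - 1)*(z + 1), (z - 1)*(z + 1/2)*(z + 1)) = z^2 - 1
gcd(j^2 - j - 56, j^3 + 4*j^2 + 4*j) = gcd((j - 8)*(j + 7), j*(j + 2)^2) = 1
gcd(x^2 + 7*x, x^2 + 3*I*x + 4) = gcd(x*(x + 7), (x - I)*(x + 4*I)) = 1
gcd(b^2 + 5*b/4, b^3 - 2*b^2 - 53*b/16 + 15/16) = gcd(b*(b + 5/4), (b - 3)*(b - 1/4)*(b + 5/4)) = b + 5/4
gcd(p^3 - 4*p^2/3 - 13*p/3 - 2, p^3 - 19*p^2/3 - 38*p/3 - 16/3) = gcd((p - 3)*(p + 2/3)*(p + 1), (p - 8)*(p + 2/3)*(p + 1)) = p^2 + 5*p/3 + 2/3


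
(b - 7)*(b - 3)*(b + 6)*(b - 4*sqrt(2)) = b^4 - 4*sqrt(2)*b^3 - 4*b^3 - 39*b^2 + 16*sqrt(2)*b^2 + 126*b + 156*sqrt(2)*b - 504*sqrt(2)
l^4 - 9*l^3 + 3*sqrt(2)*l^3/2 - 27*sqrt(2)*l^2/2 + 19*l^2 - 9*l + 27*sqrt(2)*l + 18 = (l - 6)*(l - 3)*(l + sqrt(2)/2)*(l + sqrt(2))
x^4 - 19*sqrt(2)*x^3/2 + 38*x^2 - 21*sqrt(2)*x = x*(x - 7*sqrt(2))*(x - 3*sqrt(2)/2)*(x - sqrt(2))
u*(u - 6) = u^2 - 6*u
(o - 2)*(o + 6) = o^2 + 4*o - 12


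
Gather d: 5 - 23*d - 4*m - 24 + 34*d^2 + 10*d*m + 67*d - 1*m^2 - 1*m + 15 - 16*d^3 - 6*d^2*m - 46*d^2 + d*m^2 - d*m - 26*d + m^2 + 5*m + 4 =-16*d^3 + d^2*(-6*m - 12) + d*(m^2 + 9*m + 18)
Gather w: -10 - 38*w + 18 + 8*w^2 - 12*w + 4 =8*w^2 - 50*w + 12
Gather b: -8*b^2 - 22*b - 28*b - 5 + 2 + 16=-8*b^2 - 50*b + 13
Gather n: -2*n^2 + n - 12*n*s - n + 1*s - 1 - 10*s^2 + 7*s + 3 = -2*n^2 - 12*n*s - 10*s^2 + 8*s + 2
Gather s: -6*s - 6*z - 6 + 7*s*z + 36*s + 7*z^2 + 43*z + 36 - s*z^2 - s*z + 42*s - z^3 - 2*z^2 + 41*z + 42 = s*(-z^2 + 6*z + 72) - z^3 + 5*z^2 + 78*z + 72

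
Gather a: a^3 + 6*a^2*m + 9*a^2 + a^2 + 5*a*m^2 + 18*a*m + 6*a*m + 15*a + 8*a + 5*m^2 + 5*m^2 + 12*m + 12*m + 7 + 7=a^3 + a^2*(6*m + 10) + a*(5*m^2 + 24*m + 23) + 10*m^2 + 24*m + 14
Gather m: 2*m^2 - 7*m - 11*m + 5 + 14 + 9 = 2*m^2 - 18*m + 28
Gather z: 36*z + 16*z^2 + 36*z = 16*z^2 + 72*z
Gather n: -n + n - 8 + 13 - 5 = 0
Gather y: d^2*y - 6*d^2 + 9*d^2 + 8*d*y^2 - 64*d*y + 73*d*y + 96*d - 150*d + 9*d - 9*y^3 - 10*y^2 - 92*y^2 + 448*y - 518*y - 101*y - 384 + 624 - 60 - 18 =3*d^2 - 45*d - 9*y^3 + y^2*(8*d - 102) + y*(d^2 + 9*d - 171) + 162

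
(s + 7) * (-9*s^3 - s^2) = -9*s^4 - 64*s^3 - 7*s^2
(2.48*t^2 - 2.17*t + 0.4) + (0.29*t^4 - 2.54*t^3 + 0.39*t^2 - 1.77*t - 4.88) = 0.29*t^4 - 2.54*t^3 + 2.87*t^2 - 3.94*t - 4.48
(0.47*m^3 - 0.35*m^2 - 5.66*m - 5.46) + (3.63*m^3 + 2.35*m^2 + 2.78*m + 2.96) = 4.1*m^3 + 2.0*m^2 - 2.88*m - 2.5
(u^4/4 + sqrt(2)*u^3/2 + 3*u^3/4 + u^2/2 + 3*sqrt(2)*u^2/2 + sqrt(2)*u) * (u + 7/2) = u^5/4 + sqrt(2)*u^4/2 + 13*u^4/8 + 25*u^3/8 + 13*sqrt(2)*u^3/4 + 7*u^2/4 + 25*sqrt(2)*u^2/4 + 7*sqrt(2)*u/2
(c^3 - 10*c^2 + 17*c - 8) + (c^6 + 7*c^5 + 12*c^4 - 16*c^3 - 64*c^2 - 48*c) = c^6 + 7*c^5 + 12*c^4 - 15*c^3 - 74*c^2 - 31*c - 8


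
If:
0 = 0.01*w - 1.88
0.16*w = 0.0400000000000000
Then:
No Solution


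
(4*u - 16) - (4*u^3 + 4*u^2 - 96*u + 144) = -4*u^3 - 4*u^2 + 100*u - 160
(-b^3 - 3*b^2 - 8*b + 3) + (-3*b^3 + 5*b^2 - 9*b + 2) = -4*b^3 + 2*b^2 - 17*b + 5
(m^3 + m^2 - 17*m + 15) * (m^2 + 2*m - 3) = m^5 + 3*m^4 - 18*m^3 - 22*m^2 + 81*m - 45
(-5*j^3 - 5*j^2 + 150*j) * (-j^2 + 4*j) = 5*j^5 - 15*j^4 - 170*j^3 + 600*j^2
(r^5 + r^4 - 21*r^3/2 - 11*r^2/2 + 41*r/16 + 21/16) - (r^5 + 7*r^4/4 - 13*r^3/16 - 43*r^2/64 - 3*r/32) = -3*r^4/4 - 155*r^3/16 - 309*r^2/64 + 85*r/32 + 21/16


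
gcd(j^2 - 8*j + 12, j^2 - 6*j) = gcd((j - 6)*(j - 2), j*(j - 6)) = j - 6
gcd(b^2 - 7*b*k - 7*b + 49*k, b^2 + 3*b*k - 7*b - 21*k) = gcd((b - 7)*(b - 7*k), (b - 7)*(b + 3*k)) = b - 7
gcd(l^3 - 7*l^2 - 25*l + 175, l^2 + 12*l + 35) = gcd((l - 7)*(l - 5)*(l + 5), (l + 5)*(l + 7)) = l + 5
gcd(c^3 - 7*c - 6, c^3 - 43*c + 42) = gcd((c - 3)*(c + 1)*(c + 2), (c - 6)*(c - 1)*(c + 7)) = 1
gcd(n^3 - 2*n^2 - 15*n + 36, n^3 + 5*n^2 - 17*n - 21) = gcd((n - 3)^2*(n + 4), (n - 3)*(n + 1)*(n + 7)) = n - 3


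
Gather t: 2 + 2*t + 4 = 2*t + 6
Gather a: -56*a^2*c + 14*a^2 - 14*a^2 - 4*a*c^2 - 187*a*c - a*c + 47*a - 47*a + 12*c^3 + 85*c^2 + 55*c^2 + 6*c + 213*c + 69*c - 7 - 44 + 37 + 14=-56*a^2*c + a*(-4*c^2 - 188*c) + 12*c^3 + 140*c^2 + 288*c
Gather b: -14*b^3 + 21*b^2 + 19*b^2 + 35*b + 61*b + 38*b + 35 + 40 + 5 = -14*b^3 + 40*b^2 + 134*b + 80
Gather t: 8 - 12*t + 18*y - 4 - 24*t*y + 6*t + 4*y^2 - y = t*(-24*y - 6) + 4*y^2 + 17*y + 4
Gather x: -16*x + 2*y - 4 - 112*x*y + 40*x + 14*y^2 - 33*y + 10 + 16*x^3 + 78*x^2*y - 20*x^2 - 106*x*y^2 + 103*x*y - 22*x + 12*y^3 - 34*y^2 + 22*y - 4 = 16*x^3 + x^2*(78*y - 20) + x*(-106*y^2 - 9*y + 2) + 12*y^3 - 20*y^2 - 9*y + 2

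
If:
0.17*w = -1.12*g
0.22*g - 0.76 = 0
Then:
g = 3.45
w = -22.76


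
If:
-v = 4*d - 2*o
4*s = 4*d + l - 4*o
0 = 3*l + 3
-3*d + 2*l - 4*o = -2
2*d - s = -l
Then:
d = 3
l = -1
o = -9/4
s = 5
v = -33/2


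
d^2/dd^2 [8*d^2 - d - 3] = 16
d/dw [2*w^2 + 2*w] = 4*w + 2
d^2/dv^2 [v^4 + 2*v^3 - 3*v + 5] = 12*v*(v + 1)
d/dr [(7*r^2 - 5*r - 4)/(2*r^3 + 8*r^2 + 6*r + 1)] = (-14*r^4 + 20*r^3 + 106*r^2 + 78*r + 19)/(4*r^6 + 32*r^5 + 88*r^4 + 100*r^3 + 52*r^2 + 12*r + 1)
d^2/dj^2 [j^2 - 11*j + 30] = 2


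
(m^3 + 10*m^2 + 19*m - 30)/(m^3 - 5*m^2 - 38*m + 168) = (m^2 + 4*m - 5)/(m^2 - 11*m + 28)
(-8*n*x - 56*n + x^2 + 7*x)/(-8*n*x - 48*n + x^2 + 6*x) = (x + 7)/(x + 6)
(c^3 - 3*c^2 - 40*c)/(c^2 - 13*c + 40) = c*(c + 5)/(c - 5)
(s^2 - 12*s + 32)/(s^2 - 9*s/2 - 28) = 2*(s - 4)/(2*s + 7)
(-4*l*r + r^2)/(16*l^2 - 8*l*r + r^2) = r/(-4*l + r)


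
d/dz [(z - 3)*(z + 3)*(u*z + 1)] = 3*u*z^2 - 9*u + 2*z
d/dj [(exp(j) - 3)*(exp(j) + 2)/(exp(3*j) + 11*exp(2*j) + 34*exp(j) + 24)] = (-exp(4*j) + 2*exp(3*j) + 63*exp(2*j) + 180*exp(j) + 180)*exp(j)/(exp(6*j) + 22*exp(5*j) + 189*exp(4*j) + 796*exp(3*j) + 1684*exp(2*j) + 1632*exp(j) + 576)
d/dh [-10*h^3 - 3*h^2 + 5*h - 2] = -30*h^2 - 6*h + 5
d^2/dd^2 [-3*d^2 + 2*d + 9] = -6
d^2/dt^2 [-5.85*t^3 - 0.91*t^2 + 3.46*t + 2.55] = -35.1*t - 1.82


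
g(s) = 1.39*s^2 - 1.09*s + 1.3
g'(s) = 2.78*s - 1.09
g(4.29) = 22.21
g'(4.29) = 10.84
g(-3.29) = 19.93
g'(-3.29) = -10.24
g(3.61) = 15.48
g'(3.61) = 8.95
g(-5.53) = 49.84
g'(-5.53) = -16.46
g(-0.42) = 2.00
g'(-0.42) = -2.26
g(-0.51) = 2.22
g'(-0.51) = -2.51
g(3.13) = 11.51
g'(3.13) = 7.61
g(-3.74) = 24.82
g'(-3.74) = -11.49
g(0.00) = 1.30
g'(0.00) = -1.09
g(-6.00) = 57.88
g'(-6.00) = -17.77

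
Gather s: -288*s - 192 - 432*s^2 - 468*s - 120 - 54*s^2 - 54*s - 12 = -486*s^2 - 810*s - 324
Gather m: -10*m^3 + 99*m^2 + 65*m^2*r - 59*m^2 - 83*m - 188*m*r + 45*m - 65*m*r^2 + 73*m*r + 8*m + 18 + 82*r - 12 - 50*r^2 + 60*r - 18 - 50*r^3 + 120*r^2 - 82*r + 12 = -10*m^3 + m^2*(65*r + 40) + m*(-65*r^2 - 115*r - 30) - 50*r^3 + 70*r^2 + 60*r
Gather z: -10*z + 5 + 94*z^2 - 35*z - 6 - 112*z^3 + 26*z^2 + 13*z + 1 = -112*z^3 + 120*z^2 - 32*z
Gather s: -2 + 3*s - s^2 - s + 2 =-s^2 + 2*s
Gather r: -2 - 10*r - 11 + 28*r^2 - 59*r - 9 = 28*r^2 - 69*r - 22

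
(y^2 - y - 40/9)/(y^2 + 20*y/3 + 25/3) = (y - 8/3)/(y + 5)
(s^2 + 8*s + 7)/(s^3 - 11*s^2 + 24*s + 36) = (s + 7)/(s^2 - 12*s + 36)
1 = 1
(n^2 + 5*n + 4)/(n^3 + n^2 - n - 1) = (n + 4)/(n^2 - 1)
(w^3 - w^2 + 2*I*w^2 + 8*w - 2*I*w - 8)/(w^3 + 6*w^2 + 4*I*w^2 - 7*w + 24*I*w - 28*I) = (w - 2*I)/(w + 7)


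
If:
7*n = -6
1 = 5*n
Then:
No Solution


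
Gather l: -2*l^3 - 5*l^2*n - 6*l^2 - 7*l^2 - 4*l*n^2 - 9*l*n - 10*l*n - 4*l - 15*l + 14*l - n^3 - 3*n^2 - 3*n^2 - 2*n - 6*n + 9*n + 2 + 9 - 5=-2*l^3 + l^2*(-5*n - 13) + l*(-4*n^2 - 19*n - 5) - n^3 - 6*n^2 + n + 6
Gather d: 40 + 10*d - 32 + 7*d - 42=17*d - 34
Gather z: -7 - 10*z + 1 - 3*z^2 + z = -3*z^2 - 9*z - 6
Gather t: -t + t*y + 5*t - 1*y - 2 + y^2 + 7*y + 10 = t*(y + 4) + y^2 + 6*y + 8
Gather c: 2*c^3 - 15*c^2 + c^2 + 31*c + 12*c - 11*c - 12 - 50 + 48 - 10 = 2*c^3 - 14*c^2 + 32*c - 24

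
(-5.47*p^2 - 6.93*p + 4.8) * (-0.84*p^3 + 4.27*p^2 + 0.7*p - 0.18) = 4.5948*p^5 - 17.5357*p^4 - 37.4521*p^3 + 16.6296*p^2 + 4.6074*p - 0.864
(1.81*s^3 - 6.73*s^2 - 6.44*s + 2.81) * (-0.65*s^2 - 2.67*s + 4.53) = -1.1765*s^5 - 0.4582*s^4 + 30.3544*s^3 - 15.1186*s^2 - 36.6759*s + 12.7293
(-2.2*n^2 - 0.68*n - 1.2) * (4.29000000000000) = -9.438*n^2 - 2.9172*n - 5.148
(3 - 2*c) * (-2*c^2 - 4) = 4*c^3 - 6*c^2 + 8*c - 12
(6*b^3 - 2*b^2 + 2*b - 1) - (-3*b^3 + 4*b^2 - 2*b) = 9*b^3 - 6*b^2 + 4*b - 1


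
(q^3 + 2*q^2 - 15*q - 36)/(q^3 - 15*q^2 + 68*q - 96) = (q^2 + 6*q + 9)/(q^2 - 11*q + 24)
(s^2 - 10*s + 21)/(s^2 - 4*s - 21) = (s - 3)/(s + 3)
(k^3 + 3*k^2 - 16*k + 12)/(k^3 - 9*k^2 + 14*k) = (k^2 + 5*k - 6)/(k*(k - 7))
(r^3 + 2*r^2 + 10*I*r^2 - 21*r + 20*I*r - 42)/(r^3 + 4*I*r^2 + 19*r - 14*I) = (r^2 + r*(2 + 3*I) + 6*I)/(r^2 - 3*I*r - 2)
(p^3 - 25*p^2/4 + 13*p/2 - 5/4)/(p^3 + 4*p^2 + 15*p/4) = (4*p^3 - 25*p^2 + 26*p - 5)/(p*(4*p^2 + 16*p + 15))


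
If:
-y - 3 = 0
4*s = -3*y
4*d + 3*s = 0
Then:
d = -27/16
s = 9/4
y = -3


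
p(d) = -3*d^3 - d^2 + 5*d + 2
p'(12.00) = -1315.00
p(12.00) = -5266.00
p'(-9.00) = -706.00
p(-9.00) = 2063.00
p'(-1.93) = -24.66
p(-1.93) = 10.19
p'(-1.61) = -15.11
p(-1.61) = 3.88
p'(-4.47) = -165.89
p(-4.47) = 227.61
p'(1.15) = -9.20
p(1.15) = 1.86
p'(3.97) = -144.79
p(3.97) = -181.62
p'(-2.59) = -50.19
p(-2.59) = 34.46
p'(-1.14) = -4.42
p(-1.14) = -0.55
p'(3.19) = -92.96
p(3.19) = -89.61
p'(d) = -9*d^2 - 2*d + 5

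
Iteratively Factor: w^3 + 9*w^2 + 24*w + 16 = (w + 4)*(w^2 + 5*w + 4) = (w + 1)*(w + 4)*(w + 4)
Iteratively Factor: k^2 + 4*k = (k)*(k + 4)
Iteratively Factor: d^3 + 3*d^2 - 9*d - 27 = (d - 3)*(d^2 + 6*d + 9) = (d - 3)*(d + 3)*(d + 3)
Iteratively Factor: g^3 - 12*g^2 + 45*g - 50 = (g - 5)*(g^2 - 7*g + 10) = (g - 5)*(g - 2)*(g - 5)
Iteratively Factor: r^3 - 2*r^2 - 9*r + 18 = (r - 3)*(r^2 + r - 6) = (r - 3)*(r - 2)*(r + 3)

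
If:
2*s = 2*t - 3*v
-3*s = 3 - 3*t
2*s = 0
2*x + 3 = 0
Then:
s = 0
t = 1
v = 2/3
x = -3/2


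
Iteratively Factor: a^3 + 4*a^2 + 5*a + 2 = (a + 1)*(a^2 + 3*a + 2) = (a + 1)^2*(a + 2)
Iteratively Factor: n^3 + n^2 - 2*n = (n - 1)*(n^2 + 2*n) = (n - 1)*(n + 2)*(n)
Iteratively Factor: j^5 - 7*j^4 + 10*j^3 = (j)*(j^4 - 7*j^3 + 10*j^2) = j*(j - 5)*(j^3 - 2*j^2) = j^2*(j - 5)*(j^2 - 2*j) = j^3*(j - 5)*(j - 2)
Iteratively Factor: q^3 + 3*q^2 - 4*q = (q - 1)*(q^2 + 4*q) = (q - 1)*(q + 4)*(q)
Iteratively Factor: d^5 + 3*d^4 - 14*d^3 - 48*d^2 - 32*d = (d + 2)*(d^4 + d^3 - 16*d^2 - 16*d) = (d + 2)*(d + 4)*(d^3 - 3*d^2 - 4*d) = (d + 1)*(d + 2)*(d + 4)*(d^2 - 4*d) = d*(d + 1)*(d + 2)*(d + 4)*(d - 4)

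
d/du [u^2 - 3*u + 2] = 2*u - 3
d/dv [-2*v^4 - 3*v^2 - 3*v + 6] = -8*v^3 - 6*v - 3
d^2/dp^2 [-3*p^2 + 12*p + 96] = -6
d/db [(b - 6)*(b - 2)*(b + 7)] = 3*b^2 - 2*b - 44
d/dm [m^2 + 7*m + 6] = 2*m + 7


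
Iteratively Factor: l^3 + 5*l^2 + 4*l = (l + 1)*(l^2 + 4*l) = (l + 1)*(l + 4)*(l)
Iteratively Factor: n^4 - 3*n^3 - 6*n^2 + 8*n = (n)*(n^3 - 3*n^2 - 6*n + 8) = n*(n - 4)*(n^2 + n - 2) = n*(n - 4)*(n + 2)*(n - 1)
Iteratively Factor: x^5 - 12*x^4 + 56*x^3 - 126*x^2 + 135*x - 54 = (x - 3)*(x^4 - 9*x^3 + 29*x^2 - 39*x + 18) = (x - 3)*(x - 2)*(x^3 - 7*x^2 + 15*x - 9) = (x - 3)^2*(x - 2)*(x^2 - 4*x + 3) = (x - 3)^2*(x - 2)*(x - 1)*(x - 3)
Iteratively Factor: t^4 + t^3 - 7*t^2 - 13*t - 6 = (t + 1)*(t^3 - 7*t - 6) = (t + 1)^2*(t^2 - t - 6) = (t + 1)^2*(t + 2)*(t - 3)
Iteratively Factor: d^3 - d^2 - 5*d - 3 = (d + 1)*(d^2 - 2*d - 3) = (d + 1)^2*(d - 3)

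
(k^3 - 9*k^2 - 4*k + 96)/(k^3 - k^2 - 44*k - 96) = (k - 4)/(k + 4)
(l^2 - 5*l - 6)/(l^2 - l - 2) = (l - 6)/(l - 2)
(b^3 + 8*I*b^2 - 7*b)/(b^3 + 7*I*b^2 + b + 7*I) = b/(b - I)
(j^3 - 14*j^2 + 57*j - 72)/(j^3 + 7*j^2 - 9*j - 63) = (j^2 - 11*j + 24)/(j^2 + 10*j + 21)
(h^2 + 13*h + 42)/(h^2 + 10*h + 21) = (h + 6)/(h + 3)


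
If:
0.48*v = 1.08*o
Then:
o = 0.444444444444444*v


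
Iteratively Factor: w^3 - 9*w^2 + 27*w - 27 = (w - 3)*(w^2 - 6*w + 9) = (w - 3)^2*(w - 3)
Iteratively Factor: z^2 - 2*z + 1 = (z - 1)*(z - 1)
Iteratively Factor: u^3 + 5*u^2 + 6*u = (u)*(u^2 + 5*u + 6) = u*(u + 2)*(u + 3)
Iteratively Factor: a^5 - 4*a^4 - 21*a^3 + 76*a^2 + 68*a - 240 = (a - 5)*(a^4 + a^3 - 16*a^2 - 4*a + 48) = (a - 5)*(a + 4)*(a^3 - 3*a^2 - 4*a + 12) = (a - 5)*(a - 2)*(a + 4)*(a^2 - a - 6) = (a - 5)*(a - 3)*(a - 2)*(a + 4)*(a + 2)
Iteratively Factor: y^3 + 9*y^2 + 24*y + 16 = (y + 4)*(y^2 + 5*y + 4) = (y + 4)^2*(y + 1)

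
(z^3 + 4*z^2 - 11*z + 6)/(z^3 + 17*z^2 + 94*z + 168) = (z^2 - 2*z + 1)/(z^2 + 11*z + 28)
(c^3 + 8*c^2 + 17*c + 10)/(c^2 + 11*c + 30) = (c^2 + 3*c + 2)/(c + 6)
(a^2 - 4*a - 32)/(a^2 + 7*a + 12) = (a - 8)/(a + 3)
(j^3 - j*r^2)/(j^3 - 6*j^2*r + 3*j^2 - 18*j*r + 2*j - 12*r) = j*(j^2 - r^2)/(j^3 - 6*j^2*r + 3*j^2 - 18*j*r + 2*j - 12*r)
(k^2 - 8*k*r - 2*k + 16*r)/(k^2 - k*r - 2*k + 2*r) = (-k + 8*r)/(-k + r)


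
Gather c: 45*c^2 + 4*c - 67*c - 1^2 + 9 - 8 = 45*c^2 - 63*c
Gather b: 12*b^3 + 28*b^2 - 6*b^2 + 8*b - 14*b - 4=12*b^3 + 22*b^2 - 6*b - 4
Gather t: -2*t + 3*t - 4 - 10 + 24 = t + 10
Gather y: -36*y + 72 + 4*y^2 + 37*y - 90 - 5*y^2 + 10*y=-y^2 + 11*y - 18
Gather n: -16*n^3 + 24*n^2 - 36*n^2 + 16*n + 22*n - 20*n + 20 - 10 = -16*n^3 - 12*n^2 + 18*n + 10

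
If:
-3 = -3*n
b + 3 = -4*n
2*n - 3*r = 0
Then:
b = -7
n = 1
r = 2/3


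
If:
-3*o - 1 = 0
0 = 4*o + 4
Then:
No Solution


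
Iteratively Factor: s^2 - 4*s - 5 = (s + 1)*(s - 5)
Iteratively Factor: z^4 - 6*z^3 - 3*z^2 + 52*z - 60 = (z - 2)*(z^3 - 4*z^2 - 11*z + 30) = (z - 2)^2*(z^2 - 2*z - 15) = (z - 2)^2*(z + 3)*(z - 5)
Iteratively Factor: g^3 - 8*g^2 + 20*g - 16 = (g - 2)*(g^2 - 6*g + 8) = (g - 4)*(g - 2)*(g - 2)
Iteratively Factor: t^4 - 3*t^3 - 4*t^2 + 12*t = (t)*(t^3 - 3*t^2 - 4*t + 12) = t*(t - 2)*(t^2 - t - 6) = t*(t - 3)*(t - 2)*(t + 2)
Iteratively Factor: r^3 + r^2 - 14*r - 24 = (r - 4)*(r^2 + 5*r + 6) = (r - 4)*(r + 3)*(r + 2)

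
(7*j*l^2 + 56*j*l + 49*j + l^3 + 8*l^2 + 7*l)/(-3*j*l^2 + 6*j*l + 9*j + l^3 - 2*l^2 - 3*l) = (-7*j*l - 49*j - l^2 - 7*l)/(3*j*l - 9*j - l^2 + 3*l)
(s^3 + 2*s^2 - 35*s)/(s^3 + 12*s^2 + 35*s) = (s - 5)/(s + 5)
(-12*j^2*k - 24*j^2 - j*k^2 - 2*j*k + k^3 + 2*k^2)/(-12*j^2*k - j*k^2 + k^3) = (k + 2)/k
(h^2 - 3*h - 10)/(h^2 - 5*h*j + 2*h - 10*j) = (h - 5)/(h - 5*j)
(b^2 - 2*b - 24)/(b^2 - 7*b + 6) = (b + 4)/(b - 1)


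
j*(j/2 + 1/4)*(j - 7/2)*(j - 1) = j^4/2 - 2*j^3 + 5*j^2/8 + 7*j/8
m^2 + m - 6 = (m - 2)*(m + 3)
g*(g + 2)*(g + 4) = g^3 + 6*g^2 + 8*g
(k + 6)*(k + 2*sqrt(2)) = k^2 + 2*sqrt(2)*k + 6*k + 12*sqrt(2)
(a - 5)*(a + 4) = a^2 - a - 20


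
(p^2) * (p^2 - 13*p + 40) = p^4 - 13*p^3 + 40*p^2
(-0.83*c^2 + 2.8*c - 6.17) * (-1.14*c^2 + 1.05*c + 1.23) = 0.9462*c^4 - 4.0635*c^3 + 8.9529*c^2 - 3.0345*c - 7.5891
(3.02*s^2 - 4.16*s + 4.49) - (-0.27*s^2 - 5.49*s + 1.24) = 3.29*s^2 + 1.33*s + 3.25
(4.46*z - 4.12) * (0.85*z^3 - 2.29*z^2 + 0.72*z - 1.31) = 3.791*z^4 - 13.7154*z^3 + 12.646*z^2 - 8.809*z + 5.3972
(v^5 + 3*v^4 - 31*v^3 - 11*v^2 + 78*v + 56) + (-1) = v^5 + 3*v^4 - 31*v^3 - 11*v^2 + 78*v + 55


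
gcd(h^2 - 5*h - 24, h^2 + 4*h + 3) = h + 3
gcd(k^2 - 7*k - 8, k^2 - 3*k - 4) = k + 1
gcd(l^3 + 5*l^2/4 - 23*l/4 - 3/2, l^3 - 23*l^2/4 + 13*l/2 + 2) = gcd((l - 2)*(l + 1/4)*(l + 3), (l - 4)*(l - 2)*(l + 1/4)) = l^2 - 7*l/4 - 1/2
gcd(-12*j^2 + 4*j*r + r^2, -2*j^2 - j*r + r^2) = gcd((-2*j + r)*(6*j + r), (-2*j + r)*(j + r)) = -2*j + r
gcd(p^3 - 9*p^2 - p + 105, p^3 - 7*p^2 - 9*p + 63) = p^2 - 4*p - 21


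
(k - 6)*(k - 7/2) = k^2 - 19*k/2 + 21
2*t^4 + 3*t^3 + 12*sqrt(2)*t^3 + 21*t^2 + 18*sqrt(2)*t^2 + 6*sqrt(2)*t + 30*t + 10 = (t + sqrt(2))*(t + 5*sqrt(2))*(sqrt(2)*t + sqrt(2)/2)*(sqrt(2)*t + sqrt(2))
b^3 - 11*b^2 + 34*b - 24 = (b - 6)*(b - 4)*(b - 1)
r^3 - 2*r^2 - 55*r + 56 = (r - 8)*(r - 1)*(r + 7)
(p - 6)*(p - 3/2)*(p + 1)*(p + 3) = p^4 - 7*p^3/2 - 18*p^2 + 27*p/2 + 27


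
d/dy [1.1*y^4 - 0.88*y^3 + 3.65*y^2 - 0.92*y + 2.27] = 4.4*y^3 - 2.64*y^2 + 7.3*y - 0.92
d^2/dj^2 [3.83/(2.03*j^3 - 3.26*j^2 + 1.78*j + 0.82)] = ((24.9716 - 46.6494*j)*(2.03*j^3 - 3.26*j^2 + 1.78*j + 0.82) + 3.83*(6.09*j^2 - 6.52*j + 1.78)*(12.18*j^2 - 13.04*j + 3.56))/(2.03*j^3 - 3.26*j^2 + 1.78*j + 0.82)^3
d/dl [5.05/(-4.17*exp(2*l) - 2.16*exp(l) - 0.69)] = (42.117*exp(l) + 10.908)*exp(l)/(4.17*exp(2*l) + 2.16*exp(l) + 0.69)^2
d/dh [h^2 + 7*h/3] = 2*h + 7/3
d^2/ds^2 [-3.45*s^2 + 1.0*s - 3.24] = -6.90000000000000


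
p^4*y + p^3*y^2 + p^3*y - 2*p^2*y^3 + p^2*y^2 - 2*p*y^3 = p*(p - y)*(p + 2*y)*(p*y + y)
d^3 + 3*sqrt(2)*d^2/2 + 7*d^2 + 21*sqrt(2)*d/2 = d*(d + 7)*(d + 3*sqrt(2)/2)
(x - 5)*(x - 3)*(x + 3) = x^3 - 5*x^2 - 9*x + 45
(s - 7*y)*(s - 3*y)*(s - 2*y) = s^3 - 12*s^2*y + 41*s*y^2 - 42*y^3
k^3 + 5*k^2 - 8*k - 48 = (k - 3)*(k + 4)^2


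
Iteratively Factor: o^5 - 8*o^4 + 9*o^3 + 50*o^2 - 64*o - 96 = (o - 4)*(o^4 - 4*o^3 - 7*o^2 + 22*o + 24) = (o - 4)*(o + 1)*(o^3 - 5*o^2 - 2*o + 24) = (o - 4)*(o + 1)*(o + 2)*(o^2 - 7*o + 12) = (o - 4)^2*(o + 1)*(o + 2)*(o - 3)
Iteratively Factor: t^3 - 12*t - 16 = (t + 2)*(t^2 - 2*t - 8) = (t + 2)^2*(t - 4)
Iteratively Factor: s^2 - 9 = (s + 3)*(s - 3)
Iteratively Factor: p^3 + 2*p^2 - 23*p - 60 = (p + 3)*(p^2 - p - 20) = (p + 3)*(p + 4)*(p - 5)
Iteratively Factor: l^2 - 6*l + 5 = (l - 5)*(l - 1)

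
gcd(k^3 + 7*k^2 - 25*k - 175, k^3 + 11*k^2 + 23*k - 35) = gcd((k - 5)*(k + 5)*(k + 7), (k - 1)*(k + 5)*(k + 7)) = k^2 + 12*k + 35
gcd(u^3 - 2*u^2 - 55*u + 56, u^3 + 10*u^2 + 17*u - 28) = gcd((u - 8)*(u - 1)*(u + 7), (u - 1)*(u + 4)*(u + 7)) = u^2 + 6*u - 7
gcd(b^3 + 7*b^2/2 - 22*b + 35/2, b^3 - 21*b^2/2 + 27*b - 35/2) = b^2 - 7*b/2 + 5/2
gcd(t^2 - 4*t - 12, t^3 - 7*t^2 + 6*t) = t - 6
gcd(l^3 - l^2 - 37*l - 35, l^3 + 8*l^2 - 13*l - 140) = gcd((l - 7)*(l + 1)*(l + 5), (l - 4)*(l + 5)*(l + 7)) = l + 5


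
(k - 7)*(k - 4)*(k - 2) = k^3 - 13*k^2 + 50*k - 56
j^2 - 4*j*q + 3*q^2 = (j - 3*q)*(j - q)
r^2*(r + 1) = r^3 + r^2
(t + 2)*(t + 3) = t^2 + 5*t + 6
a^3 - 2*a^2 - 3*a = a*(a - 3)*(a + 1)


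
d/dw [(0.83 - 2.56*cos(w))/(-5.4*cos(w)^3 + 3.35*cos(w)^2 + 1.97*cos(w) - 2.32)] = (27.648*cos(w)^3 - 22.022*cos(w)^2 + 5.561*cos(w) - 4.3041)*sin(w)/(29.16*cos(w)^6 - 36.18*cos(w)^5 - 10.0535*cos(w)^4 + 38.255*cos(w)^3 - 11.6631*cos(w)^2 - 9.1408*cos(w) + 5.3824)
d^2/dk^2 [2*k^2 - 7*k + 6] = 4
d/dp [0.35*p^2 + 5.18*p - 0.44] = 0.7*p + 5.18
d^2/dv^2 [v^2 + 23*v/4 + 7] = 2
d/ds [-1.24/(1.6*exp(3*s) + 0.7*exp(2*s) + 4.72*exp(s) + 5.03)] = (5.952*exp(2*s) + 1.736*exp(s) + 5.8528)*exp(s)/(1.6*exp(3*s) + 0.7*exp(2*s) + 4.72*exp(s) + 5.03)^2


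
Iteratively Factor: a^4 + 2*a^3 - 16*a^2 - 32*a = (a + 4)*(a^3 - 2*a^2 - 8*a) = a*(a + 4)*(a^2 - 2*a - 8) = a*(a + 2)*(a + 4)*(a - 4)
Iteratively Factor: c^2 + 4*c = (c + 4)*(c)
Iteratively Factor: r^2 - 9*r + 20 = (r - 4)*(r - 5)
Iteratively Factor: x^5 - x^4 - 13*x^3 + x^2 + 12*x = (x - 1)*(x^4 - 13*x^2 - 12*x) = x*(x - 1)*(x^3 - 13*x - 12) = x*(x - 4)*(x - 1)*(x^2 + 4*x + 3) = x*(x - 4)*(x - 1)*(x + 1)*(x + 3)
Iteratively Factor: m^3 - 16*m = (m - 4)*(m^2 + 4*m) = m*(m - 4)*(m + 4)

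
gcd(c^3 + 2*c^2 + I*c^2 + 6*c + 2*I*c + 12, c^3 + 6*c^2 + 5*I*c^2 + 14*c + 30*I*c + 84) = c - 2*I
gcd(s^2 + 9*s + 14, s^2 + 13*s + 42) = s + 7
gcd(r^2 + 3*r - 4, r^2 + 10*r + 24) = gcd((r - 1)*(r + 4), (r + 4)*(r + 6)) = r + 4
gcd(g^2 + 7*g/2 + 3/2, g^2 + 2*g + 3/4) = g + 1/2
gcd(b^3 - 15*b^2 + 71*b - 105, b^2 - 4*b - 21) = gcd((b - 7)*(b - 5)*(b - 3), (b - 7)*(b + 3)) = b - 7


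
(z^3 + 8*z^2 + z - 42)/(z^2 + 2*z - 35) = (z^2 + z - 6)/(z - 5)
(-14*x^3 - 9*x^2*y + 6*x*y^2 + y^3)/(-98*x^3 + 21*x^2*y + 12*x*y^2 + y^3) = (x + y)/(7*x + y)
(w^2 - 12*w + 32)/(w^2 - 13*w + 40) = (w - 4)/(w - 5)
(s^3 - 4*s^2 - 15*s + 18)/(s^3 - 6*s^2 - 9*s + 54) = (s - 1)/(s - 3)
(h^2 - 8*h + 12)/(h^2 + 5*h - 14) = (h - 6)/(h + 7)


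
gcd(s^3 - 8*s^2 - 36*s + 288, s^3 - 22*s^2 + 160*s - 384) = s^2 - 14*s + 48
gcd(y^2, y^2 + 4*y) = y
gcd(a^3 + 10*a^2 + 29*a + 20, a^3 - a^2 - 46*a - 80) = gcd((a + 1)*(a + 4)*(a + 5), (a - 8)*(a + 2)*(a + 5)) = a + 5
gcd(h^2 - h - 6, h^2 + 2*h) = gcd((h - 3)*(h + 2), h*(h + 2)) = h + 2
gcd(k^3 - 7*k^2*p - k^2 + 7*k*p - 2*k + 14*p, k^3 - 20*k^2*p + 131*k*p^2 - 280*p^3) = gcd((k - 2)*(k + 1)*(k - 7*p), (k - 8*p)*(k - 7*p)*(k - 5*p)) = -k + 7*p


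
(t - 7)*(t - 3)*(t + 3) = t^3 - 7*t^2 - 9*t + 63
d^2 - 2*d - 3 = (d - 3)*(d + 1)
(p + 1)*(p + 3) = p^2 + 4*p + 3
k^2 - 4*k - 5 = (k - 5)*(k + 1)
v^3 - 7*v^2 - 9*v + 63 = (v - 7)*(v - 3)*(v + 3)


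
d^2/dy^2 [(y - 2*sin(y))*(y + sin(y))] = y*sin(y) + 8*sin(y)^2 - 2*cos(y) - 2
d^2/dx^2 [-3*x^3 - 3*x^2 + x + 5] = -18*x - 6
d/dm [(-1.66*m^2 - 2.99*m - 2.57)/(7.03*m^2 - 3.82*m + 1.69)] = (27.3609*m^2 + 30.5234*m - 14.8705)/(49.4209*m^4 - 53.7092*m^3 + 38.3538*m^2 - 12.9116*m + 2.8561)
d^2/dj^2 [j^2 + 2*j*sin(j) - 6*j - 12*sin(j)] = -2*j*sin(j) + 12*sin(j) + 4*cos(j) + 2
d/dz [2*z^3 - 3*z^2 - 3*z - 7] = 6*z^2 - 6*z - 3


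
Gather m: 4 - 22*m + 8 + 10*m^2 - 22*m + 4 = 10*m^2 - 44*m + 16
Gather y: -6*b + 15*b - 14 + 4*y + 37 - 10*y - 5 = 9*b - 6*y + 18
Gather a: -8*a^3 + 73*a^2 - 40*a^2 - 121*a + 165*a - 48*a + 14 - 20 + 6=-8*a^3 + 33*a^2 - 4*a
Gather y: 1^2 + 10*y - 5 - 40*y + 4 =-30*y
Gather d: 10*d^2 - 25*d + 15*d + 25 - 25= 10*d^2 - 10*d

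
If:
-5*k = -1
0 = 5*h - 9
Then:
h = 9/5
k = 1/5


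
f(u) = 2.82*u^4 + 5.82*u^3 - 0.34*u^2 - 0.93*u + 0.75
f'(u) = 11.28*u^3 + 17.46*u^2 - 0.68*u - 0.93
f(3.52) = 680.03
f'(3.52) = 704.98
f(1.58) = 38.96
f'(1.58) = 86.07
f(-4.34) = 523.10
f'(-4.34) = -591.21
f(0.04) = 0.71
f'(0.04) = -0.93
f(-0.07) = 0.81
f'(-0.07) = -0.80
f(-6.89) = 4442.55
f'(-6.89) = -2856.88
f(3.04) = 399.14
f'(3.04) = 475.27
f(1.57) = 38.11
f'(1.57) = 84.69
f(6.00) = 4894.77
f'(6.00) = 3060.03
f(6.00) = 4894.77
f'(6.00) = 3060.03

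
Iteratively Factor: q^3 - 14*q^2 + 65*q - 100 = (q - 5)*(q^2 - 9*q + 20) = (q - 5)^2*(q - 4)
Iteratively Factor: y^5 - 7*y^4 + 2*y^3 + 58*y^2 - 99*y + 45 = (y - 1)*(y^4 - 6*y^3 - 4*y^2 + 54*y - 45) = (y - 5)*(y - 1)*(y^3 - y^2 - 9*y + 9) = (y - 5)*(y - 1)^2*(y^2 - 9) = (y - 5)*(y - 1)^2*(y + 3)*(y - 3)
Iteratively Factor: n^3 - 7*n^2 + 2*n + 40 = (n - 4)*(n^2 - 3*n - 10) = (n - 5)*(n - 4)*(n + 2)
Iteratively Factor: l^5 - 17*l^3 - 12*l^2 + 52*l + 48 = (l + 3)*(l^4 - 3*l^3 - 8*l^2 + 12*l + 16) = (l + 1)*(l + 3)*(l^3 - 4*l^2 - 4*l + 16) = (l + 1)*(l + 2)*(l + 3)*(l^2 - 6*l + 8) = (l - 2)*(l + 1)*(l + 2)*(l + 3)*(l - 4)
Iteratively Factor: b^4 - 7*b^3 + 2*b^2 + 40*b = (b - 5)*(b^3 - 2*b^2 - 8*b) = (b - 5)*(b + 2)*(b^2 - 4*b) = b*(b - 5)*(b + 2)*(b - 4)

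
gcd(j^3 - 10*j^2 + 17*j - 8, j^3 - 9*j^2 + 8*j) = j^2 - 9*j + 8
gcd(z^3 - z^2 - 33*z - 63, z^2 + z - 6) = z + 3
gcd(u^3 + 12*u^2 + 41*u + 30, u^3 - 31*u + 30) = u + 6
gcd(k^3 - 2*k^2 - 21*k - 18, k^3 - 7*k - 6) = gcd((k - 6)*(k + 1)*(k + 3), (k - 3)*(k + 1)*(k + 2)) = k + 1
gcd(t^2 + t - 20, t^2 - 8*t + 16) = t - 4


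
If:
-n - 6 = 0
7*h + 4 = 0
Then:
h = -4/7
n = -6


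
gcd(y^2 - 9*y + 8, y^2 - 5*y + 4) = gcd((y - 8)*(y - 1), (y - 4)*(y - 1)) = y - 1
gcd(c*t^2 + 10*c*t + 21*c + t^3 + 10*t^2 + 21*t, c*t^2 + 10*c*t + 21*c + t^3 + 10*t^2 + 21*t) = c*t^2 + 10*c*t + 21*c + t^3 + 10*t^2 + 21*t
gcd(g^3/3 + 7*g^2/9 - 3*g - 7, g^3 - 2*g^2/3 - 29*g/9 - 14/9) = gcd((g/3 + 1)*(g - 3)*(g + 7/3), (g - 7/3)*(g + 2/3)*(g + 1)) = 1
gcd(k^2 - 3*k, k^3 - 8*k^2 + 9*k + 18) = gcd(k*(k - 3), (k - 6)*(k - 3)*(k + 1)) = k - 3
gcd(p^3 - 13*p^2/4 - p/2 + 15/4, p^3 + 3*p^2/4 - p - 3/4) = p + 1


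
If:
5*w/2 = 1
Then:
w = 2/5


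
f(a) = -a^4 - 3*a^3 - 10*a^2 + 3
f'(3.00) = -249.00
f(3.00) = -249.00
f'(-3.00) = 87.00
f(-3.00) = -87.00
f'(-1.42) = 21.71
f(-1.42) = -12.64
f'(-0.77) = 11.89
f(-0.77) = -1.91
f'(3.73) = -407.40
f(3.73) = -485.38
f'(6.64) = -1700.63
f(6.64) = -3260.05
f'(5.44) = -1019.10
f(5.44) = -1651.68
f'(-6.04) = 673.86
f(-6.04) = -1031.68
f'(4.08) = -503.09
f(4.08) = -644.32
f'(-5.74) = 574.75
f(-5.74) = -844.66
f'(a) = -4*a^3 - 9*a^2 - 20*a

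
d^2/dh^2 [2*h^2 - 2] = 4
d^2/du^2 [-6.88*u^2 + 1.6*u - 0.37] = -13.7600000000000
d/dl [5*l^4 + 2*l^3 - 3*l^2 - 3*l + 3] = 20*l^3 + 6*l^2 - 6*l - 3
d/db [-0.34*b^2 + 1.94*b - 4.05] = 1.94 - 0.68*b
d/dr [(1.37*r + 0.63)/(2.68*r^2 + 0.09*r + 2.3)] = (-3.6716*r^2 - 3.3768*r + 3.0943)/(7.1824*r^4 + 0.4824*r^3 + 12.3361*r^2 + 0.414*r + 5.29)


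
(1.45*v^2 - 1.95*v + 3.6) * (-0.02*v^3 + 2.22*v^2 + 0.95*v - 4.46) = -0.029*v^5 + 3.258*v^4 - 3.0235*v^3 - 0.327499999999999*v^2 + 12.117*v - 16.056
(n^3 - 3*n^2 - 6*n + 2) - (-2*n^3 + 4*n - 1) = 3*n^3 - 3*n^2 - 10*n + 3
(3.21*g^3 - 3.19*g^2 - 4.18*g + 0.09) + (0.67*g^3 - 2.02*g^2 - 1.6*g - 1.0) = 3.88*g^3 - 5.21*g^2 - 5.78*g - 0.91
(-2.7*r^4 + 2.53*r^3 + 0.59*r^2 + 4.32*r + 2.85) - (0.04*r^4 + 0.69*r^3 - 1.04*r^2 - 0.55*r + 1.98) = -2.74*r^4 + 1.84*r^3 + 1.63*r^2 + 4.87*r + 0.87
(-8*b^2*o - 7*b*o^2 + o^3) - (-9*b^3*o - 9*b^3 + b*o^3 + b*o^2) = 9*b^3*o + 9*b^3 - 8*b^2*o - b*o^3 - 8*b*o^2 + o^3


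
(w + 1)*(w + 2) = w^2 + 3*w + 2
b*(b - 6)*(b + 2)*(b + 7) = b^4 + 3*b^3 - 40*b^2 - 84*b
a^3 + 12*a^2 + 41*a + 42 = (a + 2)*(a + 3)*(a + 7)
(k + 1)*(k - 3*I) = k^2 + k - 3*I*k - 3*I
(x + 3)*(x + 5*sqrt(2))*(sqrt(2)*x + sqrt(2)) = sqrt(2)*x^3 + 4*sqrt(2)*x^2 + 10*x^2 + 3*sqrt(2)*x + 40*x + 30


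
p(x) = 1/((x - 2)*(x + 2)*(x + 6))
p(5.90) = 0.00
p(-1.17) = -0.08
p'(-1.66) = 0.54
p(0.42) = -0.04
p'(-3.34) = 0.03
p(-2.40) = 0.16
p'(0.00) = 0.01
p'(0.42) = -0.00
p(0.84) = -0.04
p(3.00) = 0.02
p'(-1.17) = 0.09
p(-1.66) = -0.19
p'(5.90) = -0.00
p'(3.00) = -0.03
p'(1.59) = -0.18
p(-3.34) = 0.05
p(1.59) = -0.09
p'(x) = -1/((x - 2)*(x + 2)*(x + 6)^2) - 1/((x - 2)*(x + 2)^2*(x + 6)) - 1/((x - 2)^2*(x + 2)*(x + 6)) = (-(x - 2)*(x + 2) - (x - 2)*(x + 6) - (x + 2)*(x + 6))/((x - 2)^2*(x + 2)^2*(x + 6)^2)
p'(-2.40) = 0.39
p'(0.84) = -0.02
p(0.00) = -0.04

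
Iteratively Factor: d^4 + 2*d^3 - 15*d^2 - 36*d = (d + 3)*(d^3 - d^2 - 12*d) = d*(d + 3)*(d^2 - d - 12) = d*(d + 3)^2*(d - 4)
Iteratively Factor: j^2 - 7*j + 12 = (j - 3)*(j - 4)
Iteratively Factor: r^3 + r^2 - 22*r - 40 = (r + 2)*(r^2 - r - 20) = (r + 2)*(r + 4)*(r - 5)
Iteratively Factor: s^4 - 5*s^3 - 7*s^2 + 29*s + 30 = (s + 1)*(s^3 - 6*s^2 - s + 30) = (s - 5)*(s + 1)*(s^2 - s - 6) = (s - 5)*(s - 3)*(s + 1)*(s + 2)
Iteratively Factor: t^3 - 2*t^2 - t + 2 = (t - 1)*(t^2 - t - 2) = (t - 2)*(t - 1)*(t + 1)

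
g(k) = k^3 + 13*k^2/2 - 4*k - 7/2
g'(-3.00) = -16.00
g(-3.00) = 40.00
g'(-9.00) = 122.00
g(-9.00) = -170.00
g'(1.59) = 24.25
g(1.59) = 10.59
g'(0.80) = 8.32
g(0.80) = -2.03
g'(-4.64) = 0.27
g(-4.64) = 55.11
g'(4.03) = 97.11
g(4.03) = 151.40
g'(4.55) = 117.26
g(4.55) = 207.06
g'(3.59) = 81.33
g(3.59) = 112.18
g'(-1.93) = -17.92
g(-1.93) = 21.24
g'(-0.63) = -11.00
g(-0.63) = 1.35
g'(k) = 3*k^2 + 13*k - 4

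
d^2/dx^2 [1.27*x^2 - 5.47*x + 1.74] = 2.54000000000000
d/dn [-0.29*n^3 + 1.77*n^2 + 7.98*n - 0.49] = -0.87*n^2 + 3.54*n + 7.98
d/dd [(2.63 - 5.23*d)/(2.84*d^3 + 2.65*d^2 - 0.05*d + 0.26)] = (29.7064*d^3 - 8.5481*d^2 - 13.939*d - 1.2283)/(8.0656*d^6 + 15.052*d^5 + 6.7385*d^4 + 1.2118*d^3 + 1.3805*d^2 - 0.026*d + 0.0676)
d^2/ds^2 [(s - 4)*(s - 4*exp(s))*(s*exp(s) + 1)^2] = 4*s^4*exp(2*s) - 36*s^3*exp(3*s) + 2*s^3*exp(s) + 72*s^2*exp(3*s) - 68*s^2*exp(2*s) + 4*s^2*exp(s) + 168*s*exp(3*s) + 40*s*exp(2*s) - 24*s*exp(s) + 32*exp(3*s) + 112*exp(2*s) - 8*exp(s) + 2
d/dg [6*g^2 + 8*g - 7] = 12*g + 8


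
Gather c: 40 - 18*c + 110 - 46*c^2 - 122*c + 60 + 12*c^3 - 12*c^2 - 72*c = 12*c^3 - 58*c^2 - 212*c + 210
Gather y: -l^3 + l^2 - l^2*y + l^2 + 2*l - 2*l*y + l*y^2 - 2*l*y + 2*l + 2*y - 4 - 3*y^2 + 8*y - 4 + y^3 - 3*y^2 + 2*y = -l^3 + 2*l^2 + 4*l + y^3 + y^2*(l - 6) + y*(-l^2 - 4*l + 12) - 8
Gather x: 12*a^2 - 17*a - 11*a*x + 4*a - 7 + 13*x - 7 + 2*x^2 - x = 12*a^2 - 13*a + 2*x^2 + x*(12 - 11*a) - 14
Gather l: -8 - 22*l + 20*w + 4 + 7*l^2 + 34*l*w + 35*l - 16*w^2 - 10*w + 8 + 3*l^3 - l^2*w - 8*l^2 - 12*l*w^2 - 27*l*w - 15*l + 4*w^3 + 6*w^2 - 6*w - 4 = 3*l^3 + l^2*(-w - 1) + l*(-12*w^2 + 7*w - 2) + 4*w^3 - 10*w^2 + 4*w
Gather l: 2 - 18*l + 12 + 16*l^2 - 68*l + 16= 16*l^2 - 86*l + 30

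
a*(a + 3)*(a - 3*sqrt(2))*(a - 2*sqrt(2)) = a^4 - 5*sqrt(2)*a^3 + 3*a^3 - 15*sqrt(2)*a^2 + 12*a^2 + 36*a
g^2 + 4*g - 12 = (g - 2)*(g + 6)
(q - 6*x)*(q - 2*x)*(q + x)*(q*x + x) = q^4*x - 7*q^3*x^2 + q^3*x + 4*q^2*x^3 - 7*q^2*x^2 + 12*q*x^4 + 4*q*x^3 + 12*x^4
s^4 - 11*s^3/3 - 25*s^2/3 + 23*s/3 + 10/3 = (s - 5)*(s - 1)*(s + 1/3)*(s + 2)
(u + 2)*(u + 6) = u^2 + 8*u + 12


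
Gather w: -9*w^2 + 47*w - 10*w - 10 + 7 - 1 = -9*w^2 + 37*w - 4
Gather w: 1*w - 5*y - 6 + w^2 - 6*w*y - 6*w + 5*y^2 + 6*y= w^2 + w*(-6*y - 5) + 5*y^2 + y - 6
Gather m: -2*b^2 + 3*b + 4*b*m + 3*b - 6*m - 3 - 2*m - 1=-2*b^2 + 6*b + m*(4*b - 8) - 4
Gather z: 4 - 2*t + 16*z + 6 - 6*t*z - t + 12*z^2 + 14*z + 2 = -3*t + 12*z^2 + z*(30 - 6*t) + 12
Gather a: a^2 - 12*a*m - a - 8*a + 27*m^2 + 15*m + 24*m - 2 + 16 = a^2 + a*(-12*m - 9) + 27*m^2 + 39*m + 14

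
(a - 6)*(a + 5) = a^2 - a - 30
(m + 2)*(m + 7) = m^2 + 9*m + 14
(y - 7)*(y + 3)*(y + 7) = y^3 + 3*y^2 - 49*y - 147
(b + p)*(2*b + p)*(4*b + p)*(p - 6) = 8*b^3*p - 48*b^3 + 14*b^2*p^2 - 84*b^2*p + 7*b*p^3 - 42*b*p^2 + p^4 - 6*p^3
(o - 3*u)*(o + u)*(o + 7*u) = o^3 + 5*o^2*u - 17*o*u^2 - 21*u^3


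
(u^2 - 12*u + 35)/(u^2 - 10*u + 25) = (u - 7)/(u - 5)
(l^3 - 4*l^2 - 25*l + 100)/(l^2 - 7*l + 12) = (l^2 - 25)/(l - 3)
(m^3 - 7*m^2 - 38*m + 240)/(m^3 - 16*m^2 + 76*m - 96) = (m^2 + m - 30)/(m^2 - 8*m + 12)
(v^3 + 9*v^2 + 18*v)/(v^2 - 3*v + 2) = v*(v^2 + 9*v + 18)/(v^2 - 3*v + 2)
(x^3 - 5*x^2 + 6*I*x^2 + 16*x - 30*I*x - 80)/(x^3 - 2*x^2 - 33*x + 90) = (x^2 + 6*I*x + 16)/(x^2 + 3*x - 18)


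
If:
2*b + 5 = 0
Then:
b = -5/2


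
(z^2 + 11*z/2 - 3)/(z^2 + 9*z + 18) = (z - 1/2)/(z + 3)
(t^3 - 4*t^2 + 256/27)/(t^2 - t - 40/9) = (9*t^2 - 12*t - 32)/(3*(3*t + 5))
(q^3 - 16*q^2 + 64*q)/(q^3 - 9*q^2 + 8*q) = (q - 8)/(q - 1)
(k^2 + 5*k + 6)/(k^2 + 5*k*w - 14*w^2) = (k^2 + 5*k + 6)/(k^2 + 5*k*w - 14*w^2)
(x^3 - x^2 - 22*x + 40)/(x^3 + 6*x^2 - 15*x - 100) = (x - 2)/(x + 5)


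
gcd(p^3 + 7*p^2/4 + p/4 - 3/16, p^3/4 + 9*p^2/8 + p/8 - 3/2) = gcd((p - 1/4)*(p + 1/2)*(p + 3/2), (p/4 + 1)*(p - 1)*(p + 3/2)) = p + 3/2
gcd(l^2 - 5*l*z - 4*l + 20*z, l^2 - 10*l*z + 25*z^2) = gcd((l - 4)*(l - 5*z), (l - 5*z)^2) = -l + 5*z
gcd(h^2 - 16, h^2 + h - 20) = h - 4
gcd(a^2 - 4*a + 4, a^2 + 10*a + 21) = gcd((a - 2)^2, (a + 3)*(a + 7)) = 1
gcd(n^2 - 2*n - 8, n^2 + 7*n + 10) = n + 2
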